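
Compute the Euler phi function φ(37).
36

37 = 37
φ(n) = n × ∏(1 - 1/p) for each prime p dividing n
φ(37) = 37 × (1 - 1/37) = 36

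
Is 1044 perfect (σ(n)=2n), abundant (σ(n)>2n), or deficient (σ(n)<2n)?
abundant

Proper divisors of 1044: sum = 1 + 2 + 3 + 4 + 6 + 9 + 12 + 18 + ... + 174 + 261 + 348 + 522 (17 divisors) = 1686
Since 1686 > 1044, 1044 is abundant.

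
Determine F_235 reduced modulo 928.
901

Matrix identity: Q^n = [[F_(n+1), F_n], [F_n, F_(n-1)]] with Q = [[1,1],[1,0]].
n = 235 = 11101011₂. Square-and-multiply, entries mod 928:
Q^1 = [[1,1],[1,0]]
Q^3 = (Q^1)²·Q = [[3,2],[2,1]]
Q^7 = (Q^3)²·Q = [[21,13],[13,8]]
Q^14 = (Q^7)² = [[610,377],[377,233]]
Q^29 = (Q^14)²·Q = [[552,117],[117,435]]
Q^58 = (Q^29)² = [[89,407],[407,610]]
Q^117 = (Q^58)²·Q = [[559,34],[34,525]]
Q^235 = (Q^117)²·Q = [[637,901],[901,664]]
F_235 mod 928 = Q^235[0][1] = 901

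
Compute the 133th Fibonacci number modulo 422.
13

Matrix identity: Q^n = [[F_(n+1), F_n], [F_n, F_(n-1)]] with Q = [[1,1],[1,0]].
n = 133 = 10000101₂. Square-and-multiply, entries mod 422:
Q^1 = [[1,1],[1,0]]
Q^2 = (Q^1)² = [[2,1],[1,1]]
Q^4 = (Q^2)² = [[5,3],[3,2]]
Q^8 = (Q^4)² = [[34,21],[21,13]]
Q^16 = (Q^8)² = [[331,143],[143,188]]
Q^33 = (Q^16)²·Q = [[401,34],[34,367]]
Q^66 = (Q^33)² = [[331,370],[370,383]]
Q^133 = (Q^66)²·Q = [[21,13],[13,8]]
F_133 mod 422 = Q^133[0][1] = 13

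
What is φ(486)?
162

486 = 2 × 3^5
φ(n) = n × ∏(1 - 1/p) for each prime p dividing n
φ(486) = 486 × (1 - 1/2) × (1 - 1/3) = 162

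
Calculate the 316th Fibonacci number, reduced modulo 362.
295

Matrix identity: Q^n = [[F_(n+1), F_n], [F_n, F_(n-1)]] with Q = [[1,1],[1,0]].
n = 316 = 100111100₂. Square-and-multiply, entries mod 362:
Q^1 = [[1,1],[1,0]]
Q^2 = (Q^1)² = [[2,1],[1,1]]
Q^4 = (Q^2)² = [[5,3],[3,2]]
Q^9 = (Q^4)²·Q = [[55,34],[34,21]]
Q^19 = (Q^9)²·Q = [[249,199],[199,50]]
Q^39 = (Q^19)²·Q = [[13,242],[242,133]]
Q^79 = (Q^39)²·Q = [[307,89],[89,218]]
Q^158 = (Q^79)² = [[86,27],[27,59]]
Q^316 = (Q^158)² = [[161,295],[295,228]]
F_316 mod 362 = Q^316[0][1] = 295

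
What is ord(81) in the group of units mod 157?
39

157 is prime, so ord(81) divides φ(157) = 156.
Divisors of 156: 1, 2, 3, 4, 6, 12, 13, 26, 39, 52, 78, 156.
Repeated squaring: 81^1 ≡ 81, 81^2 ≡ 124, 81^4 ≡ 147, 81^8 ≡ 100, 81^16 ≡ 109, 81^32 ≡ 106, 81^64 ≡ 89, 81^128 ≡ 71 (mod 157).
Test 81^d mod 157 for each divisor d in increasing order:
81^1 ≡ 81
81^2 ≡ 124
81^3 = 81^2·81^1 ≡ 153
81^4 ≡ 147
81^6 = 81^4·81^2 ≡ 16
81^12 = 81^8·81^4 ≡ 99
81^13 = 81^8·81^4·81^1 ≡ 12
81^26 = 81^16·81^8·81^2 ≡ 144
81^39 = 81^32·81^4·81^2·81^1 ≡ 1  ← first divisor giving 1
The order is 39.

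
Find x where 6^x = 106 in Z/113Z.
48

Baby-step giant-step with step n = ⌈√113⌉ = 11.
Baby steps 6^j mod 113 (j:value) for j=0..10: 0:1, 1:6, 2:36, 3:103, 4:53, 5:92, 6:100, 7:35, 8:97, 9:17, 10:102.
Giant-step multiplier: 6^(-11) ≡ 6^(112-11) = 6^101 ≡ 101 (mod 113).
Giant steps γ_i = 106·101^i mod 113: γ_0=106, γ_1=84, γ_2=9, γ_3=5, γ_4=53 (in table at j=4).
x = i·n + j = 4·11 + 4 = 48.
Check: 6^48 ≡ 106 (mod 113).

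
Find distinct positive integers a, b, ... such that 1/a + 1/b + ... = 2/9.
1/5 + 1/45

Greedy algorithm:
2/9: ceiling(9/2) = 5, use 1/5
1/45: ceiling(45/1) = 45, use 1/45
Result: 2/9 = 1/5 + 1/45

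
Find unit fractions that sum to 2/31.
1/16 + 1/496

Greedy algorithm:
2/31: ceiling(31/2) = 16, use 1/16
1/496: ceiling(496/1) = 496, use 1/496
Result: 2/31 = 1/16 + 1/496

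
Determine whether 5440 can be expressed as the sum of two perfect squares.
16² + 72² (a=16, b=72)

Factorization: 5440 = 2^6 × 5 × 17
By Fermat: n is sum of two squares iff every prime p ≡ 3 (mod 4) appears to even power.
All primes ≡ 3 (mod 4) appear to even power.
Search a = 0, 1, 2, … for 5440 - a² a perfect square: first hit at a = 16: 5440 - 256 = 5184 = 72².
5440 = 16² + 72² = 256 + 5184 ✓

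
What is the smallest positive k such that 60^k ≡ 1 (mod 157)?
156

157 is prime, so ord(60) divides φ(157) = 156.
Divisors of 156: 1, 2, 3, 4, 6, 12, 13, 26, 39, 52, 78, 156.
Repeated squaring: 60^1 ≡ 60, 60^2 ≡ 146, 60^4 ≡ 121, 60^8 ≡ 40, 60^16 ≡ 30, 60^32 ≡ 115, 60^64 ≡ 37, 60^128 ≡ 113 (mod 157).
Test 60^d mod 157 for each divisor d in increasing order:
60^1 ≡ 60
60^2 ≡ 146
60^3 = 60^2·60^1 ≡ 125
60^4 ≡ 121
60^6 = 60^4·60^2 ≡ 82
60^12 = 60^8·60^4 ≡ 130
60^13 = 60^8·60^4·60^1 ≡ 107
60^26 = 60^16·60^8·60^2 ≡ 145
60^39 = 60^32·60^4·60^2·60^1 ≡ 129
60^52 = 60^32·60^16·60^4 ≡ 144
60^78 = 60^64·60^8·60^4·60^2 ≡ 156
60^156 = 60^128·60^16·60^8·60^4 ≡ 1  ← first divisor giving 1
The order is 156.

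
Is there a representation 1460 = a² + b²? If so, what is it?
4² + 38² (a=4, b=38)

Factorization: 1460 = 2^2 × 5 × 73
By Fermat: n is sum of two squares iff every prime p ≡ 3 (mod 4) appears to even power.
All primes ≡ 3 (mod 4) appear to even power.
Search a = 0, 1, 2, … for 1460 - a² a perfect square: first hit at a = 4: 1460 - 16 = 1444 = 38².
1460 = 4² + 38² = 16 + 1444 ✓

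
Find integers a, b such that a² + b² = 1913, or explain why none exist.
8² + 43² (a=8, b=43)

Factorization: 1913 = 1913
By Fermat: n is sum of two squares iff every prime p ≡ 3 (mod 4) appears to even power.
All primes ≡ 3 (mod 4) appear to even power.
Search a = 0, 1, 2, … for 1913 - a² a perfect square: first hit at a = 8: 1913 - 64 = 1849 = 43².
1913 = 8² + 43² = 64 + 1849 ✓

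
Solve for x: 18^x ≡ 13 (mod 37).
7

Baby-step giant-step with step n = ⌈√37⌉ = 7.
Baby steps 18^j mod 37 (j:value) for j=0..6: 0:1, 1:18, 2:28, 3:23, 4:7, 5:15, 6:11.
Giant-step multiplier: 18^(-7) ≡ 18^(36-7) = 18^29 ≡ 20 (mod 37).
Giant steps γ_i = 13·20^i mod 37: γ_0=13, γ_1=1 (in table at j=0).
x = i·n + j = 1·7 + 0 = 7.
Check: 18^7 ≡ 13 (mod 37).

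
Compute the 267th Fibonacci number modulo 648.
146

Matrix identity: Q^n = [[F_(n+1), F_n], [F_n, F_(n-1)]] with Q = [[1,1],[1,0]].
n = 267 = 100001011₂. Square-and-multiply, entries mod 648:
Q^1 = [[1,1],[1,0]]
Q^2 = (Q^1)² = [[2,1],[1,1]]
Q^4 = (Q^2)² = [[5,3],[3,2]]
Q^8 = (Q^4)² = [[34,21],[21,13]]
Q^16 = (Q^8)² = [[301,339],[339,610]]
Q^33 = (Q^16)²·Q = [[487,106],[106,381]]
Q^66 = (Q^33)² = [[221,640],[640,229]]
Q^133 = (Q^66)²·Q = [[593,305],[305,288]]
Q^267 = (Q^133)²·Q = [[579,146],[146,433]]
F_267 mod 648 = Q^267[0][1] = 146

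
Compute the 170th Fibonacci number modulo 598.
183

Matrix identity: Q^n = [[F_(n+1), F_n], [F_n, F_(n-1)]] with Q = [[1,1],[1,0]].
n = 170 = 10101010₂. Square-and-multiply, entries mod 598:
Q^1 = [[1,1],[1,0]]
Q^2 = (Q^1)² = [[2,1],[1,1]]
Q^5 = (Q^2)²·Q = [[8,5],[5,3]]
Q^10 = (Q^5)² = [[89,55],[55,34]]
Q^21 = (Q^10)²·Q = [[369,182],[182,187]]
Q^42 = (Q^21)² = [[51,130],[130,519]]
Q^85 = (Q^42)²·Q = [[313,365],[365,546]]
Q^170 = (Q^85)² = [[366,183],[183,183]]
F_170 mod 598 = Q^170[0][1] = 183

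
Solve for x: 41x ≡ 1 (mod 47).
39

gcd(41, 47) = 1, so the inverse exists.
Extended Euclidean algorithm on (47, 41):
47 = 1 × 41 + 6  ⟹  6 = (1)·47 + (-1)·41
41 = 6 × 6 + 5  ⟹  5 = (-6)·47 + (7)·41
6 = 1 × 5 + 1  ⟹  1 = (7)·47 + (-8)·41
So (-8)·41 ≡ 1 (mod 47), i.e. 41^(-1) ≡ -8 ≡ 39 (mod 47).
Check: 41 × 39 = 1599 ≡ 1 (mod 47)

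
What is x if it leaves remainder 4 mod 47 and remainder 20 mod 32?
756

Using Chinese Remainder Theorem:
M = 47 × 32 = 1504
M1 = 32, M2 = 47
y1 = 32^(-1) mod 47 = 25
y2 = 47^(-1) mod 32 = 15
x = (4×32×25 + 20×47×15) mod 1504 = 756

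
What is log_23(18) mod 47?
30

Baby-step giant-step with step n = ⌈√47⌉ = 7.
Baby steps 23^j mod 47 (j:value) for j=0..6: 0:1, 1:23, 2:12, 3:41, 4:3, 5:22, 6:36.
Giant-step multiplier: 23^(-7) ≡ 23^(46-7) = 23^39 ≡ 13 (mod 47).
Giant steps γ_i = 18·13^i mod 47: γ_0=18, γ_1=46, γ_2=34, γ_3=19, γ_4=12 (in table at j=2).
x = i·n + j = 4·7 + 2 = 30.
Check: 23^30 ≡ 18 (mod 47).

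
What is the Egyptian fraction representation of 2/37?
1/19 + 1/703

Greedy algorithm:
2/37: ceiling(37/2) = 19, use 1/19
1/703: ceiling(703/1) = 703, use 1/703
Result: 2/37 = 1/19 + 1/703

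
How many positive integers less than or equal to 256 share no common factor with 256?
128

256 = 2^8
φ(n) = n × ∏(1 - 1/p) for each prime p dividing n
φ(256) = 256 × (1 - 1/2) = 128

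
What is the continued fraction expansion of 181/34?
[5; 3, 11]

Euclidean algorithm steps:
181 = 5 × 34 + 11
34 = 3 × 11 + 1
11 = 11 × 1 + 0
Continued fraction: [5; 3, 11]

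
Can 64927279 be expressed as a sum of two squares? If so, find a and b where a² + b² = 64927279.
Not possible

Factorization: 64927279 = 53 × 107^3
By Fermat: n is sum of two squares iff every prime p ≡ 3 (mod 4) appears to even power.
Prime(s) ≡ 3 (mod 4) with odd exponent: [(107, 3)]
Therefore 64927279 cannot be expressed as a² + b².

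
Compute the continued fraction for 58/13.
[4; 2, 6]

Euclidean algorithm steps:
58 = 4 × 13 + 6
13 = 2 × 6 + 1
6 = 6 × 1 + 0
Continued fraction: [4; 2, 6]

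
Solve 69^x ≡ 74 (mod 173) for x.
73

Baby-step giant-step with step n = ⌈√173⌉ = 14.
Baby steps 69^j mod 173 (j:value) for j=0..13: 0:1, 1:69, 2:90, 3:155, 4:142, 5:110, 6:151, 7:39, 8:96, 9:50, 10:163, 11:2, 12:138, 13:7.
Giant-step multiplier: 69^(-14) ≡ 69^(172-14) = 69^158 ≡ 24 (mod 173).
Giant steps γ_i = 74·24^i mod 173: γ_0=74, γ_1=46, γ_2=66, γ_3=27, γ_4=129, γ_5=155 (in table at j=3).
x = i·n + j = 5·14 + 3 = 73.
Check: 69^73 ≡ 74 (mod 173).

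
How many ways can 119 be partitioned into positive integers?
1653668665

p(n) counts ways to write n as a sum of positive integers (order ignored).
Euler's pentagonal recurrence: p(k) = p(k-1) + p(k-2) - p(k-5) - p(k-7) + p(k-12) + p(k-15) - ... (offsets j(3j∓1)/2, signs ++--, p(0)=1, p(<0)=0).
DP table for k = 0..118: p(0)=1, p(1)=1, p(2)=2, p(3)=3, p(4)=5, p(5)=7, p(6)=11, p(7)=15, p(8)=22, p(9)=30, p(10)=42, p(11)=56, p(12)=77, p(13)=101, p(14)=135, p(15)=176, p(16)=231, p(17)=297, p(18)=385, p(19)=490, p(20)=627, p(21)=792, p(22)=1002, p(23)=1255, p(24)=1575, p(25)=1958, p(26)=2436, p(27)=3010, p(28)=3718, p(29)=4565, p(30)=5604, p(31)=6842, p(32)=8349, p(33)=10143, p(34)=12310, p(35)=14883, p(36)=17977, p(37)=21637, p(38)=26015, p(39)=31185, p(40)=37338, p(41)=44583, p(42)=53174, p(43)=63261, p(44)=75175, p(45)=89134, p(46)=105558, p(47)=124754, p(48)=147273, p(49)=173525, p(50)=204226, p(51)=239943, p(52)=281589, p(53)=329931, p(54)=386155, p(55)=451276, p(56)=526823, p(57)=614154, p(58)=715220, p(59)=831820, p(60)=966467, p(61)=1121505, p(62)=1300156, p(63)=1505499, p(64)=1741630, p(65)=2012558, p(66)=2323520, p(67)=2679689, p(68)=3087735, p(69)=3554345, p(70)=4087968, p(71)=4697205, p(72)=5392783, p(73)=6185689, p(74)=7089500, p(75)=8118264, p(76)=9289091, p(77)=10619863, p(78)=12132164, p(79)=13848650, p(80)=15796476, p(81)=18004327, p(82)=20506255, p(83)=23338469, p(84)=26543660, p(85)=30167357, p(86)=34262962, p(87)=38887673, p(88)=44108109, p(89)=49995925, p(90)=56634173, p(91)=64112359, p(92)=72533807, p(93)=82010177, p(94)=92669720, p(95)=104651419, p(96)=118114304, p(97)=133230930, p(98)=150198136, p(99)=169229875, p(100)=190569292, p(101)=214481126, p(102)=241265379, p(103)=271248950, p(104)=304801365, p(105)=342325709, p(106)=384276336, p(107)=431149389, p(108)=483502844, p(109)=541946240, p(110)=607163746, p(111)=679903203, p(112)=761002156, p(113)=851376628, p(114)=952050665, p(115)=1064144451, p(116)=1188908248, p(117)=1327710076, p(118)=1482074143.
Final step: p(119) = p(118) + p(117) - p(114) - p(112) + p(107) + p(104) - p(97) - p(93) + p(84) + p(79) - p(68) - p(62) + p(49) + p(42) - p(27) - p(19) + p(2)
= 1482074143 + 1327710076 - 952050665 - 761002156 + 431149389 + 304801365 - 133230930 - 82010177 + 26543660 + 13848650 - 3087735 - 1300156 + 173525 + 53174 - 3010 - 490 + 2
= 1653668665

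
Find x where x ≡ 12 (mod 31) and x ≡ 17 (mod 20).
477

Using Chinese Remainder Theorem:
M = 31 × 20 = 620
M1 = 20, M2 = 31
y1 = 20^(-1) mod 31 = 14
y2 = 31^(-1) mod 20 = 11
x = (12×20×14 + 17×31×11) mod 620 = 477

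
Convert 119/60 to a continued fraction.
[1; 1, 59]

Euclidean algorithm steps:
119 = 1 × 60 + 59
60 = 1 × 59 + 1
59 = 59 × 1 + 0
Continued fraction: [1; 1, 59]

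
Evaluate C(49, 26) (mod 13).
3

Using Lucas' theorem:
Write n=49 and k=26 in base 13:
n in base 13: [3, 10]
k in base 13: [2, 0]
C(49,26) mod 13 = ∏ C(n_i, k_i) mod 13
Digit binomials (mod 13): C(3,2) = 3; C(10,0) = 1
Product: 3 × 1 = 3 ≡ 3 (mod 13)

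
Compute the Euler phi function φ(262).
130

262 = 2 × 131
φ(n) = n × ∏(1 - 1/p) for each prime p dividing n
φ(262) = 262 × (1 - 1/2) × (1 - 1/131) = 130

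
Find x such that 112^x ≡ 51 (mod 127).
57

Baby-step giant-step with step n = ⌈√127⌉ = 12.
Baby steps 112^j mod 127 (j:value) for j=0..11: 0:1, 1:112, 2:98, 3:54, 4:79, 5:85, 6:122, 7:75, 8:18, 9:111, 10:113, 11:83.
Giant-step multiplier: 112^(-12) ≡ 112^(126-12) = 112^114 ≡ 61 (mod 127).
Giant steps γ_i = 51·61^i mod 127: γ_0=51, γ_1=63, γ_2=33, γ_3=108, γ_4=111 (in table at j=9).
x = i·n + j = 4·12 + 9 = 57.
Check: 112^57 ≡ 51 (mod 127).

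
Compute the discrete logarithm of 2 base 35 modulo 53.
29

Baby-step giant-step with step n = ⌈√53⌉ = 8.
Baby steps 35^j mod 53 (j:value) for j=0..7: 0:1, 1:35, 2:6, 3:51, 4:36, 5:41, 6:4, 7:34.
Giant-step multiplier: 35^(-8) ≡ 35^(52-8) = 35^44 ≡ 42 (mod 53).
Giant steps γ_i = 2·42^i mod 53: γ_0=2, γ_1=31, γ_2=30, γ_3=41 (in table at j=5).
x = i·n + j = 3·8 + 5 = 29.
Check: 35^29 ≡ 2 (mod 53).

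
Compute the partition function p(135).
9035836076

p(n) counts ways to write n as a sum of positive integers (order ignored).
Euler's pentagonal recurrence: p(k) = p(k-1) + p(k-2) - p(k-5) - p(k-7) + p(k-12) + p(k-15) - ... (offsets j(3j∓1)/2, signs ++--, p(0)=1, p(<0)=0).
DP table for k = 0..134: p(0)=1, p(1)=1, p(2)=2, p(3)=3, p(4)=5, p(5)=7, p(6)=11, p(7)=15, p(8)=22, p(9)=30, p(10)=42, p(11)=56, p(12)=77, p(13)=101, p(14)=135, p(15)=176, p(16)=231, p(17)=297, p(18)=385, p(19)=490, p(20)=627, p(21)=792, p(22)=1002, p(23)=1255, p(24)=1575, p(25)=1958, p(26)=2436, p(27)=3010, p(28)=3718, p(29)=4565, p(30)=5604, p(31)=6842, p(32)=8349, p(33)=10143, p(34)=12310, p(35)=14883, p(36)=17977, p(37)=21637, p(38)=26015, p(39)=31185, p(40)=37338, p(41)=44583, p(42)=53174, p(43)=63261, p(44)=75175, p(45)=89134, p(46)=105558, p(47)=124754, p(48)=147273, p(49)=173525, p(50)=204226, p(51)=239943, p(52)=281589, p(53)=329931, p(54)=386155, p(55)=451276, p(56)=526823, p(57)=614154, p(58)=715220, p(59)=831820, p(60)=966467, p(61)=1121505, p(62)=1300156, p(63)=1505499, p(64)=1741630, p(65)=2012558, p(66)=2323520, p(67)=2679689, p(68)=3087735, p(69)=3554345, p(70)=4087968, p(71)=4697205, p(72)=5392783, p(73)=6185689, p(74)=7089500, p(75)=8118264, p(76)=9289091, p(77)=10619863, p(78)=12132164, p(79)=13848650, p(80)=15796476, p(81)=18004327, p(82)=20506255, p(83)=23338469, p(84)=26543660, p(85)=30167357, p(86)=34262962, p(87)=38887673, p(88)=44108109, p(89)=49995925, p(90)=56634173, p(91)=64112359, p(92)=72533807, p(93)=82010177, p(94)=92669720, p(95)=104651419, p(96)=118114304, p(97)=133230930, p(98)=150198136, p(99)=169229875, p(100)=190569292, p(101)=214481126, p(102)=241265379, p(103)=271248950, p(104)=304801365, p(105)=342325709, p(106)=384276336, p(107)=431149389, p(108)=483502844, p(109)=541946240, p(110)=607163746, p(111)=679903203, p(112)=761002156, p(113)=851376628, p(114)=952050665, p(115)=1064144451, p(116)=1188908248, p(117)=1327710076, p(118)=1482074143, p(119)=1653668665, p(120)=1844349560, p(121)=2056148051, p(122)=2291320912, p(123)=2552338241, p(124)=2841940500, p(125)=3163127352, p(126)=3519222692, p(127)=3913864295, p(128)=4351078600, p(129)=4835271870, p(130)=5371315400, p(131)=5964539504, p(132)=6620830889, p(133)=7346629512, p(134)=8149040695.
Final step: p(135) = p(134) + p(133) - p(130) - p(128) + p(123) + p(120) - p(113) - p(109) + p(100) + p(95) - p(84) - p(78) + p(65) + p(58) - p(43) - p(35) + p(18) + p(9)
= 8149040695 + 7346629512 - 5371315400 - 4351078600 + 2552338241 + 1844349560 - 851376628 - 541946240 + 190569292 + 104651419 - 26543660 - 12132164 + 2012558 + 715220 - 63261 - 14883 + 385 + 30
= 9035836076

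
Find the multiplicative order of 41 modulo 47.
46

47 is prime, so ord(41) divides φ(47) = 46.
Divisors of 46: 1, 2, 23, 46.
Repeated squaring: 41^1 ≡ 41, 41^2 ≡ 36, 41^4 ≡ 27, 41^8 ≡ 24, 41^16 ≡ 12, 41^32 ≡ 3 (mod 47).
Test 41^d mod 47 for each divisor d in increasing order:
41^1 ≡ 41
41^2 ≡ 36
41^23 = 41^16·41^4·41^2·41^1 ≡ 46
41^46 = 41^32·41^8·41^4·41^2 ≡ 1  ← first divisor giving 1
The order is 46.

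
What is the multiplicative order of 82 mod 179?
89

179 is prime, so ord(82) divides φ(179) = 178.
Divisors of 178: 1, 2, 89, 178.
Repeated squaring: 82^1 ≡ 82, 82^2 ≡ 101, 82^4 ≡ 177, 82^8 ≡ 4, 82^16 ≡ 16, 82^32 ≡ 77, 82^64 ≡ 22, 82^128 ≡ 126 (mod 179).
Test 82^d mod 179 for each divisor d in increasing order:
82^1 ≡ 82
82^2 ≡ 101
82^89 = 82^64·82^16·82^8·82^1 ≡ 1  ← first divisor giving 1
The order is 89.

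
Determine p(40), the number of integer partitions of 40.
37338

p(n) counts ways to write n as a sum of positive integers (order ignored).
Euler's pentagonal recurrence: p(k) = p(k-1) + p(k-2) - p(k-5) - p(k-7) + p(k-12) + p(k-15) - ... (offsets j(3j∓1)/2, signs ++--, p(0)=1, p(<0)=0).
DP table for k = 0..39: p(0)=1, p(1)=1, p(2)=2, p(3)=3, p(4)=5, p(5)=7, p(6)=11, p(7)=15, p(8)=22, p(9)=30, p(10)=42, p(11)=56, p(12)=77, p(13)=101, p(14)=135, p(15)=176, p(16)=231, p(17)=297, p(18)=385, p(19)=490, p(20)=627, p(21)=792, p(22)=1002, p(23)=1255, p(24)=1575, p(25)=1958, p(26)=2436, p(27)=3010, p(28)=3718, p(29)=4565, p(30)=5604, p(31)=6842, p(32)=8349, p(33)=10143, p(34)=12310, p(35)=14883, p(36)=17977, p(37)=21637, p(38)=26015, p(39)=31185.
Final step: p(40) = p(39) + p(38) - p(35) - p(33) + p(28) + p(25) - p(18) - p(14) + p(5) + p(0)
= 31185 + 26015 - 14883 - 10143 + 3718 + 1958 - 385 - 135 + 7 + 1
= 37338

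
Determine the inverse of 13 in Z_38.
3

gcd(13, 38) = 1, so the inverse exists.
Extended Euclidean algorithm on (38, 13):
38 = 2 × 13 + 12  ⟹  12 = (1)·38 + (-2)·13
13 = 1 × 12 + 1  ⟹  1 = (-1)·38 + (3)·13
So (3)·13 ≡ 1 (mod 38), i.e. 13^(-1) ≡ 3 (mod 38).
Check: 13 × 3 = 39 ≡ 1 (mod 38)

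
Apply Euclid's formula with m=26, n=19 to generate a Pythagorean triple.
(315, 988, 1037)

Euclid's formula: a = m² - n², b = 2mn, c = m² + n²
m = 26, n = 19
a = 26² - 19² = 676 - 361 = 315
b = 2 × 26 × 19 = 988
c = 26² + 19² = 676 + 361 = 1037
Verification: 315² + 988² = 99225 + 976144 = 1075369 = 1037² ✓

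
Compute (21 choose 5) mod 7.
0

Using Lucas' theorem:
Write n=21 and k=5 in base 7:
n in base 7: [3, 0]
k in base 7: [0, 5]
C(21,5) mod 7 = ∏ C(n_i, k_i) mod 7
Digit binomials (mod 7): C(3,0) = 1; C(0,5) = 0 (k_i > n_i)
Product: 1 × 0 = 0 ≡ 0 (mod 7)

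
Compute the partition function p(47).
124754

p(n) counts ways to write n as a sum of positive integers (order ignored).
Euler's pentagonal recurrence: p(k) = p(k-1) + p(k-2) - p(k-5) - p(k-7) + p(k-12) + p(k-15) - ... (offsets j(3j∓1)/2, signs ++--, p(0)=1, p(<0)=0).
DP table for k = 0..46: p(0)=1, p(1)=1, p(2)=2, p(3)=3, p(4)=5, p(5)=7, p(6)=11, p(7)=15, p(8)=22, p(9)=30, p(10)=42, p(11)=56, p(12)=77, p(13)=101, p(14)=135, p(15)=176, p(16)=231, p(17)=297, p(18)=385, p(19)=490, p(20)=627, p(21)=792, p(22)=1002, p(23)=1255, p(24)=1575, p(25)=1958, p(26)=2436, p(27)=3010, p(28)=3718, p(29)=4565, p(30)=5604, p(31)=6842, p(32)=8349, p(33)=10143, p(34)=12310, p(35)=14883, p(36)=17977, p(37)=21637, p(38)=26015, p(39)=31185, p(40)=37338, p(41)=44583, p(42)=53174, p(43)=63261, p(44)=75175, p(45)=89134, p(46)=105558.
Final step: p(47) = p(46) + p(45) - p(42) - p(40) + p(35) + p(32) - p(25) - p(21) + p(12) + p(7)
= 105558 + 89134 - 53174 - 37338 + 14883 + 8349 - 1958 - 792 + 77 + 15
= 124754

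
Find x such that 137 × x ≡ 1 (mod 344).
113

gcd(137, 344) = 1, so the inverse exists.
Extended Euclidean algorithm on (344, 137):
344 = 2 × 137 + 70  ⟹  70 = (1)·344 + (-2)·137
137 = 1 × 70 + 67  ⟹  67 = (-1)·344 + (3)·137
70 = 1 × 67 + 3  ⟹  3 = (2)·344 + (-5)·137
67 = 22 × 3 + 1  ⟹  1 = (-45)·344 + (113)·137
So (113)·137 ≡ 1 (mod 344), i.e. 137^(-1) ≡ 113 (mod 344).
Check: 137 × 113 = 15481 ≡ 1 (mod 344)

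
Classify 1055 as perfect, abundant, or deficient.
deficient

Proper divisors of 1055: sum = 1 + 5 + 211 = 217
Since 217 < 1055, 1055 is deficient.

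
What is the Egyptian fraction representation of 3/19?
1/7 + 1/67 + 1/8911

Greedy algorithm:
3/19: ceiling(19/3) = 7, use 1/7
2/133: ceiling(133/2) = 67, use 1/67
1/8911: ceiling(8911/1) = 8911, use 1/8911
Result: 3/19 = 1/7 + 1/67 + 1/8911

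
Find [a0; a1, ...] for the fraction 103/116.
[0; 1, 7, 1, 12]

Euclidean algorithm steps:
103 = 0 × 116 + 103
116 = 1 × 103 + 13
103 = 7 × 13 + 12
13 = 1 × 12 + 1
12 = 12 × 1 + 0
Continued fraction: [0; 1, 7, 1, 12]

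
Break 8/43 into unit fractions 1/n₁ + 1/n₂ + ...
1/6 + 1/52 + 1/6708

Greedy algorithm:
8/43: ceiling(43/8) = 6, use 1/6
5/258: ceiling(258/5) = 52, use 1/52
1/6708: ceiling(6708/1) = 6708, use 1/6708
Result: 8/43 = 1/6 + 1/52 + 1/6708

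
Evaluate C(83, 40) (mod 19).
12

Using Lucas' theorem:
Write n=83 and k=40 in base 19:
n in base 19: [4, 7]
k in base 19: [2, 2]
C(83,40) mod 19 = ∏ C(n_i, k_i) mod 19
Digit binomials (mod 19): C(4,2) = 6; C(7,2) = 21 ≡ 2
Product: 6 × 2 = 12 ≡ 12 (mod 19)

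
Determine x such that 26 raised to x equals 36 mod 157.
154

Baby-step giant-step with step n = ⌈√157⌉ = 13.
Baby steps 26^j mod 157 (j:value) for j=0..12: 0:1, 1:26, 2:48, 3:149, 4:106, 5:87, 6:64, 7:94, 8:89, 9:116, 10:33, 11:73, 12:14.
Giant-step multiplier: 26^(-13) ≡ 26^(156-13) = 26^143 ≡ 22 (mod 157).
Giant steps γ_i = 36·22^i mod 157: γ_0=36, γ_1=7, γ_2=154, γ_3=91, γ_4=118, γ_5=84, γ_6=121, γ_7=150, γ_8=3, γ_9=66, γ_10=39, γ_11=73 (in table at j=11).
x = i·n + j = 11·13 + 11 = 154.
Check: 26^154 ≡ 36 (mod 157).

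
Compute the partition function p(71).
4697205

p(n) counts ways to write n as a sum of positive integers (order ignored).
Euler's pentagonal recurrence: p(k) = p(k-1) + p(k-2) - p(k-5) - p(k-7) + p(k-12) + p(k-15) - ... (offsets j(3j∓1)/2, signs ++--, p(0)=1, p(<0)=0).
DP table for k = 0..70: p(0)=1, p(1)=1, p(2)=2, p(3)=3, p(4)=5, p(5)=7, p(6)=11, p(7)=15, p(8)=22, p(9)=30, p(10)=42, p(11)=56, p(12)=77, p(13)=101, p(14)=135, p(15)=176, p(16)=231, p(17)=297, p(18)=385, p(19)=490, p(20)=627, p(21)=792, p(22)=1002, p(23)=1255, p(24)=1575, p(25)=1958, p(26)=2436, p(27)=3010, p(28)=3718, p(29)=4565, p(30)=5604, p(31)=6842, p(32)=8349, p(33)=10143, p(34)=12310, p(35)=14883, p(36)=17977, p(37)=21637, p(38)=26015, p(39)=31185, p(40)=37338, p(41)=44583, p(42)=53174, p(43)=63261, p(44)=75175, p(45)=89134, p(46)=105558, p(47)=124754, p(48)=147273, p(49)=173525, p(50)=204226, p(51)=239943, p(52)=281589, p(53)=329931, p(54)=386155, p(55)=451276, p(56)=526823, p(57)=614154, p(58)=715220, p(59)=831820, p(60)=966467, p(61)=1121505, p(62)=1300156, p(63)=1505499, p(64)=1741630, p(65)=2012558, p(66)=2323520, p(67)=2679689, p(68)=3087735, p(69)=3554345, p(70)=4087968.
Final step: p(71) = p(70) + p(69) - p(66) - p(64) + p(59) + p(56) - p(49) - p(45) + p(36) + p(31) - p(20) - p(14) + p(1)
= 4087968 + 3554345 - 2323520 - 1741630 + 831820 + 526823 - 173525 - 89134 + 17977 + 6842 - 627 - 135 + 1
= 4697205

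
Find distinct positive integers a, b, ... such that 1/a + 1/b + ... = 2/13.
1/7 + 1/91

Greedy algorithm:
2/13: ceiling(13/2) = 7, use 1/7
1/91: ceiling(91/1) = 91, use 1/91
Result: 2/13 = 1/7 + 1/91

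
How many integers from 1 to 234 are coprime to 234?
72

234 = 2 × 3^2 × 13
φ(n) = n × ∏(1 - 1/p) for each prime p dividing n
φ(234) = 234 × (1 - 1/2) × (1 - 1/3) × (1 - 1/13) = 72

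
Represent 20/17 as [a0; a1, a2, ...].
[1; 5, 1, 2]

Euclidean algorithm steps:
20 = 1 × 17 + 3
17 = 5 × 3 + 2
3 = 1 × 2 + 1
2 = 2 × 1 + 0
Continued fraction: [1; 5, 1, 2]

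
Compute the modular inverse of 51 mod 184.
83

gcd(51, 184) = 1, so the inverse exists.
Extended Euclidean algorithm on (184, 51):
184 = 3 × 51 + 31  ⟹  31 = (1)·184 + (-3)·51
51 = 1 × 31 + 20  ⟹  20 = (-1)·184 + (4)·51
31 = 1 × 20 + 11  ⟹  11 = (2)·184 + (-7)·51
20 = 1 × 11 + 9  ⟹  9 = (-3)·184 + (11)·51
11 = 1 × 9 + 2  ⟹  2 = (5)·184 + (-18)·51
9 = 4 × 2 + 1  ⟹  1 = (-23)·184 + (83)·51
So (83)·51 ≡ 1 (mod 184), i.e. 51^(-1) ≡ 83 (mod 184).
Check: 51 × 83 = 4233 ≡ 1 (mod 184)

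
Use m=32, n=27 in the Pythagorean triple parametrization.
(295, 1728, 1753)

Euclid's formula: a = m² - n², b = 2mn, c = m² + n²
m = 32, n = 27
a = 32² - 27² = 1024 - 729 = 295
b = 2 × 32 × 27 = 1728
c = 32² + 27² = 1024 + 729 = 1753
Verification: 295² + 1728² = 87025 + 2985984 = 3073009 = 1753² ✓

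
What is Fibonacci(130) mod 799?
48

Matrix identity: Q^n = [[F_(n+1), F_n], [F_n, F_(n-1)]] with Q = [[1,1],[1,0]].
n = 130 = 10000010₂. Square-and-multiply, entries mod 799:
Q^1 = [[1,1],[1,0]]
Q^2 = (Q^1)² = [[2,1],[1,1]]
Q^4 = (Q^2)² = [[5,3],[3,2]]
Q^8 = (Q^4)² = [[34,21],[21,13]]
Q^16 = (Q^8)² = [[798,188],[188,610]]
Q^32 = (Q^16)² = [[189,235],[235,753]]
Q^65 = (Q^32)²·Q = [[706,659],[659,47]]
Q^130 = (Q^65)² = [[284,48],[48,236]]
F_130 mod 799 = Q^130[0][1] = 48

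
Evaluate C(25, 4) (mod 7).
1

Using Lucas' theorem:
Write n=25 and k=4 in base 7:
n in base 7: [3, 4]
k in base 7: [0, 4]
C(25,4) mod 7 = ∏ C(n_i, k_i) mod 7
Digit binomials (mod 7): C(3,0) = 1; C(4,4) = 1
Product: 1 × 1 = 1 ≡ 1 (mod 7)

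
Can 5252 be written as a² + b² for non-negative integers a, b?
34² + 64² (a=34, b=64)

Factorization: 5252 = 2^2 × 13 × 101
By Fermat: n is sum of two squares iff every prime p ≡ 3 (mod 4) appears to even power.
All primes ≡ 3 (mod 4) appear to even power.
Search a = 0, 1, 2, … for 5252 - a² a perfect square: first hit at a = 34: 5252 - 1156 = 4096 = 64².
5252 = 34² + 64² = 1156 + 4096 ✓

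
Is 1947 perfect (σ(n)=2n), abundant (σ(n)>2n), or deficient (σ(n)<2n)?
deficient

Proper divisors of 1947: sum = 1 + 3 + 11 + 33 + 59 + 177 + 649 = 933
Since 933 < 1947, 1947 is deficient.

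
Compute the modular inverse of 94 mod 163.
137

gcd(94, 163) = 1, so the inverse exists.
Extended Euclidean algorithm on (163, 94):
163 = 1 × 94 + 69  ⟹  69 = (1)·163 + (-1)·94
94 = 1 × 69 + 25  ⟹  25 = (-1)·163 + (2)·94
69 = 2 × 25 + 19  ⟹  19 = (3)·163 + (-5)·94
25 = 1 × 19 + 6  ⟹  6 = (-4)·163 + (7)·94
19 = 3 × 6 + 1  ⟹  1 = (15)·163 + (-26)·94
So (-26)·94 ≡ 1 (mod 163), i.e. 94^(-1) ≡ -26 ≡ 137 (mod 163).
Check: 94 × 137 = 12878 ≡ 1 (mod 163)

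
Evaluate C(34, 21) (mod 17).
0

Using Lucas' theorem:
Write n=34 and k=21 in base 17:
n in base 17: [2, 0]
k in base 17: [1, 4]
C(34,21) mod 17 = ∏ C(n_i, k_i) mod 17
Digit binomials (mod 17): C(2,1) = 2; C(0,4) = 0 (k_i > n_i)
Product: 2 × 0 = 0 ≡ 0 (mod 17)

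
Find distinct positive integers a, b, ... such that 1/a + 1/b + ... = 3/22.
1/8 + 1/88

Greedy algorithm:
3/22: ceiling(22/3) = 8, use 1/8
1/88: ceiling(88/1) = 88, use 1/88
Result: 3/22 = 1/8 + 1/88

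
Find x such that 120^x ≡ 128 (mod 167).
148

Baby-step giant-step with step n = ⌈√167⌉ = 13.
Baby steps 120^j mod 167 (j:value) for j=0..12: 0:1, 1:120, 2:38, 3:51, 4:108, 5:101, 6:96, 7:164, 8:141, 9:53, 10:14, 11:10, 12:31.
Giant-step multiplier: 120^(-13) ≡ 120^(166-13) = 120^153 ≡ 69 (mod 167).
Giant steps γ_i = 128·69^i mod 167: γ_0=128, γ_1=148, γ_2=25, γ_3=55, γ_4=121, γ_5=166, γ_6=98, γ_7=82, γ_8=147, γ_9=123, γ_10=137, γ_11=101 (in table at j=5).
x = i·n + j = 11·13 + 5 = 148.
Check: 120^148 ≡ 128 (mod 167).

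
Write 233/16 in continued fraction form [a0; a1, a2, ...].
[14; 1, 1, 3, 2]

Euclidean algorithm steps:
233 = 14 × 16 + 9
16 = 1 × 9 + 7
9 = 1 × 7 + 2
7 = 3 × 2 + 1
2 = 2 × 1 + 0
Continued fraction: [14; 1, 1, 3, 2]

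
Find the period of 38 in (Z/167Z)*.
83

167 is prime, so ord(38) divides φ(167) = 166.
Divisors of 166: 1, 2, 83, 166.
Repeated squaring: 38^1 ≡ 38, 38^2 ≡ 108, 38^4 ≡ 141, 38^8 ≡ 8, 38^16 ≡ 64, 38^32 ≡ 88, 38^64 ≡ 62, 38^128 ≡ 3 (mod 167).
Test 38^d mod 167 for each divisor d in increasing order:
38^1 ≡ 38
38^2 ≡ 108
38^83 = 38^64·38^16·38^2·38^1 ≡ 1  ← first divisor giving 1
The order is 83.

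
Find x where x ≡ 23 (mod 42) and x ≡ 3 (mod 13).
107

Using Chinese Remainder Theorem:
M = 42 × 13 = 546
M1 = 13, M2 = 42
y1 = 13^(-1) mod 42 = 13
y2 = 42^(-1) mod 13 = 9
x = (23×13×13 + 3×42×9) mod 546 = 107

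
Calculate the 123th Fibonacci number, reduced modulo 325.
232

Matrix identity: Q^n = [[F_(n+1), F_n], [F_n, F_(n-1)]] with Q = [[1,1],[1,0]].
n = 123 = 1111011₂. Square-and-multiply, entries mod 325:
Q^1 = [[1,1],[1,0]]
Q^3 = (Q^1)²·Q = [[3,2],[2,1]]
Q^7 = (Q^3)²·Q = [[21,13],[13,8]]
Q^15 = (Q^7)²·Q = [[12,285],[285,52]]
Q^30 = (Q^15)² = [[119,40],[40,79]]
Q^61 = (Q^30)²·Q = [[281,161],[161,120]]
Q^123 = (Q^61)²·Q = [[118,232],[232,211]]
F_123 mod 325 = Q^123[0][1] = 232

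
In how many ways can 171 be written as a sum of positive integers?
301384802048

p(n) counts ways to write n as a sum of positive integers (order ignored).
Euler's pentagonal recurrence: p(k) = p(k-1) + p(k-2) - p(k-5) - p(k-7) + p(k-12) + p(k-15) - ... (offsets j(3j∓1)/2, signs ++--, p(0)=1, p(<0)=0).
DP table for k = 0..170: p(0)=1, p(1)=1, p(2)=2, p(3)=3, p(4)=5, p(5)=7, p(6)=11, p(7)=15, p(8)=22, p(9)=30, p(10)=42, p(11)=56, p(12)=77, p(13)=101, p(14)=135, p(15)=176, p(16)=231, p(17)=297, p(18)=385, p(19)=490, p(20)=627, p(21)=792, p(22)=1002, p(23)=1255, p(24)=1575, p(25)=1958, p(26)=2436, p(27)=3010, p(28)=3718, p(29)=4565, p(30)=5604, p(31)=6842, p(32)=8349, p(33)=10143, p(34)=12310, p(35)=14883, p(36)=17977, p(37)=21637, p(38)=26015, p(39)=31185, p(40)=37338, p(41)=44583, p(42)=53174, p(43)=63261, p(44)=75175, p(45)=89134, p(46)=105558, p(47)=124754, p(48)=147273, p(49)=173525, p(50)=204226, p(51)=239943, p(52)=281589, p(53)=329931, p(54)=386155, p(55)=451276, p(56)=526823, p(57)=614154, p(58)=715220, p(59)=831820, p(60)=966467, p(61)=1121505, p(62)=1300156, p(63)=1505499, p(64)=1741630, p(65)=2012558, p(66)=2323520, p(67)=2679689, p(68)=3087735, p(69)=3554345, p(70)=4087968, p(71)=4697205, p(72)=5392783, p(73)=6185689, p(74)=7089500, p(75)=8118264, p(76)=9289091, p(77)=10619863, p(78)=12132164, p(79)=13848650, p(80)=15796476, p(81)=18004327, p(82)=20506255, p(83)=23338469, p(84)=26543660, p(85)=30167357, p(86)=34262962, p(87)=38887673, p(88)=44108109, p(89)=49995925, p(90)=56634173, p(91)=64112359, p(92)=72533807, p(93)=82010177, p(94)=92669720, p(95)=104651419, p(96)=118114304, p(97)=133230930, p(98)=150198136, p(99)=169229875, p(100)=190569292, p(101)=214481126, p(102)=241265379, p(103)=271248950, p(104)=304801365, p(105)=342325709, p(106)=384276336, p(107)=431149389, p(108)=483502844, p(109)=541946240, p(110)=607163746, p(111)=679903203, p(112)=761002156, p(113)=851376628, p(114)=952050665, p(115)=1064144451, p(116)=1188908248, p(117)=1327710076, p(118)=1482074143, p(119)=1653668665, p(120)=1844349560, p(121)=2056148051, p(122)=2291320912, p(123)=2552338241, p(124)=2841940500, p(125)=3163127352, p(126)=3519222692, p(127)=3913864295, p(128)=4351078600, p(129)=4835271870, p(130)=5371315400, p(131)=5964539504, p(132)=6620830889, p(133)=7346629512, p(134)=8149040695, p(135)=9035836076, p(136)=10015581680, p(137)=11097645016, p(138)=12292341831, p(139)=13610949895, p(140)=15065878135, p(141)=16670689208, p(142)=18440293320, p(143)=20390982757, p(144)=22540654445, p(145)=24908858009, p(146)=27517052599, p(147)=30388671978, p(148)=33549419497, p(149)=37027355200, p(150)=40853235313, p(151)=45060624582, p(152)=49686288421, p(153)=54770336324, p(154)=60356673280, p(155)=66493182097, p(156)=73232243759, p(157)=80630964769, p(158)=88751778802, p(159)=97662728555, p(160)=107438159466, p(161)=118159068427, p(162)=129913904637, p(163)=142798995930, p(164)=156919475295, p(165)=172389800255, p(166)=189334822579, p(167)=207890420102, p(168)=228204732751, p(169)=250438925115, p(170)=274768617130.
Final step: p(171) = p(170) + p(169) - p(166) - p(164) + p(159) + p(156) - p(149) - p(145) + p(136) + p(131) - p(120) - p(114) + p(101) + p(94) - p(79) - p(71) + p(54) + p(45) - p(26) - p(16)
= 274768617130 + 250438925115 - 189334822579 - 156919475295 + 97662728555 + 73232243759 - 37027355200 - 24908858009 + 10015581680 + 5964539504 - 1844349560 - 952050665 + 214481126 + 92669720 - 13848650 - 4697205 + 386155 + 89134 - 2436 - 231
= 301384802048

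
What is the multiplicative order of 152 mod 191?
10

191 is prime, so ord(152) divides φ(191) = 190.
Divisors of 190: 1, 2, 5, 10, 19, 38, 95, 190.
Repeated squaring: 152^1 ≡ 152, 152^2 ≡ 184, 152^4 ≡ 49, 152^8 ≡ 109, 152^16 ≡ 39, 152^32 ≡ 184, 152^64 ≡ 49, 152^128 ≡ 109 (mod 191).
Test 152^d mod 191 for each divisor d in increasing order:
152^1 ≡ 152
152^2 ≡ 184
152^5 = 152^4·152^1 ≡ 190
152^10 = 152^8·152^2 ≡ 1  ← first divisor giving 1
The order is 10.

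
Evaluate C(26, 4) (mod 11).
1

Using Lucas' theorem:
Write n=26 and k=4 in base 11:
n in base 11: [2, 4]
k in base 11: [0, 4]
C(26,4) mod 11 = ∏ C(n_i, k_i) mod 11
Digit binomials (mod 11): C(2,0) = 1; C(4,4) = 1
Product: 1 × 1 = 1 ≡ 1 (mod 11)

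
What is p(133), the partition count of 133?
7346629512

p(n) counts ways to write n as a sum of positive integers (order ignored).
Euler's pentagonal recurrence: p(k) = p(k-1) + p(k-2) - p(k-5) - p(k-7) + p(k-12) + p(k-15) - ... (offsets j(3j∓1)/2, signs ++--, p(0)=1, p(<0)=0).
DP table for k = 0..132: p(0)=1, p(1)=1, p(2)=2, p(3)=3, p(4)=5, p(5)=7, p(6)=11, p(7)=15, p(8)=22, p(9)=30, p(10)=42, p(11)=56, p(12)=77, p(13)=101, p(14)=135, p(15)=176, p(16)=231, p(17)=297, p(18)=385, p(19)=490, p(20)=627, p(21)=792, p(22)=1002, p(23)=1255, p(24)=1575, p(25)=1958, p(26)=2436, p(27)=3010, p(28)=3718, p(29)=4565, p(30)=5604, p(31)=6842, p(32)=8349, p(33)=10143, p(34)=12310, p(35)=14883, p(36)=17977, p(37)=21637, p(38)=26015, p(39)=31185, p(40)=37338, p(41)=44583, p(42)=53174, p(43)=63261, p(44)=75175, p(45)=89134, p(46)=105558, p(47)=124754, p(48)=147273, p(49)=173525, p(50)=204226, p(51)=239943, p(52)=281589, p(53)=329931, p(54)=386155, p(55)=451276, p(56)=526823, p(57)=614154, p(58)=715220, p(59)=831820, p(60)=966467, p(61)=1121505, p(62)=1300156, p(63)=1505499, p(64)=1741630, p(65)=2012558, p(66)=2323520, p(67)=2679689, p(68)=3087735, p(69)=3554345, p(70)=4087968, p(71)=4697205, p(72)=5392783, p(73)=6185689, p(74)=7089500, p(75)=8118264, p(76)=9289091, p(77)=10619863, p(78)=12132164, p(79)=13848650, p(80)=15796476, p(81)=18004327, p(82)=20506255, p(83)=23338469, p(84)=26543660, p(85)=30167357, p(86)=34262962, p(87)=38887673, p(88)=44108109, p(89)=49995925, p(90)=56634173, p(91)=64112359, p(92)=72533807, p(93)=82010177, p(94)=92669720, p(95)=104651419, p(96)=118114304, p(97)=133230930, p(98)=150198136, p(99)=169229875, p(100)=190569292, p(101)=214481126, p(102)=241265379, p(103)=271248950, p(104)=304801365, p(105)=342325709, p(106)=384276336, p(107)=431149389, p(108)=483502844, p(109)=541946240, p(110)=607163746, p(111)=679903203, p(112)=761002156, p(113)=851376628, p(114)=952050665, p(115)=1064144451, p(116)=1188908248, p(117)=1327710076, p(118)=1482074143, p(119)=1653668665, p(120)=1844349560, p(121)=2056148051, p(122)=2291320912, p(123)=2552338241, p(124)=2841940500, p(125)=3163127352, p(126)=3519222692, p(127)=3913864295, p(128)=4351078600, p(129)=4835271870, p(130)=5371315400, p(131)=5964539504, p(132)=6620830889.
Final step: p(133) = p(132) + p(131) - p(128) - p(126) + p(121) + p(118) - p(111) - p(107) + p(98) + p(93) - p(82) - p(76) + p(63) + p(56) - p(41) - p(33) + p(16) + p(7)
= 6620830889 + 5964539504 - 4351078600 - 3519222692 + 2056148051 + 1482074143 - 679903203 - 431149389 + 150198136 + 82010177 - 20506255 - 9289091 + 1505499 + 526823 - 44583 - 10143 + 231 + 15
= 7346629512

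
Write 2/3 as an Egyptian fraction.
1/2 + 1/6

Greedy algorithm:
2/3: ceiling(3/2) = 2, use 1/2
1/6: ceiling(6/1) = 6, use 1/6
Result: 2/3 = 1/2 + 1/6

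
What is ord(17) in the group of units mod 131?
130

131 is prime, so ord(17) divides φ(131) = 130.
Divisors of 130: 1, 2, 5, 10, 13, 26, 65, 130.
Repeated squaring: 17^1 ≡ 17, 17^2 ≡ 27, 17^4 ≡ 74, 17^8 ≡ 105, 17^16 ≡ 21, 17^32 ≡ 48, 17^64 ≡ 77, 17^128 ≡ 34 (mod 131).
Test 17^d mod 131 for each divisor d in increasing order:
17^1 ≡ 17
17^2 ≡ 27
17^5 = 17^4·17^1 ≡ 79
17^10 = 17^8·17^2 ≡ 84
17^13 = 17^8·17^4·17^1 ≡ 42
17^26 = 17^16·17^8·17^2 ≡ 61
17^65 = 17^64·17^1 ≡ 130
17^130 = 17^128·17^2 ≡ 1  ← first divisor giving 1
The order is 130.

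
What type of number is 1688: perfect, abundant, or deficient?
deficient

Proper divisors of 1688: sum = 1 + 2 + 4 + 8 + 211 + 422 + 844 = 1492
Since 1492 < 1688, 1688 is deficient.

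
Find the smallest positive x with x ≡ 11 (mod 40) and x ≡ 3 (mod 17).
411

Using Chinese Remainder Theorem:
M = 40 × 17 = 680
M1 = 17, M2 = 40
y1 = 17^(-1) mod 40 = 33
y2 = 40^(-1) mod 17 = 3
x = (11×17×33 + 3×40×3) mod 680 = 411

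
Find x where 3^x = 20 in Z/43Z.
37

Baby-step giant-step with step n = ⌈√43⌉ = 7.
Baby steps 3^j mod 43 (j:value) for j=0..6: 0:1, 1:3, 2:9, 3:27, 4:38, 5:28, 6:41.
Giant-step multiplier: 3^(-7) ≡ 3^(42-7) = 3^35 ≡ 7 (mod 43).
Giant steps γ_i = 20·7^i mod 43: γ_0=20, γ_1=11, γ_2=34, γ_3=23, γ_4=32, γ_5=9 (in table at j=2).
x = i·n + j = 5·7 + 2 = 37.
Check: 3^37 ≡ 20 (mod 43).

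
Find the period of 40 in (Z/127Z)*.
42

127 is prime, so ord(40) divides φ(127) = 126.
Divisors of 126: 1, 2, 3, 6, 7, 9, 14, 18, 21, 42, 63, 126.
Repeated squaring: 40^1 ≡ 40, 40^2 ≡ 76, 40^4 ≡ 61, 40^8 ≡ 38, 40^16 ≡ 47, 40^32 ≡ 50, 40^64 ≡ 87 (mod 127).
Test 40^d mod 127 for each divisor d in increasing order:
40^1 ≡ 40
40^2 ≡ 76
40^3 = 40^2·40^1 ≡ 119
40^6 = 40^4·40^2 ≡ 64
40^7 = 40^4·40^2·40^1 ≡ 20
40^9 = 40^8·40^1 ≡ 123
40^14 = 40^8·40^4·40^2 ≡ 19
40^18 = 40^16·40^2 ≡ 16
40^21 = 40^16·40^4·40^1 ≡ 126
40^42 = 40^32·40^8·40^2 ≡ 1  ← first divisor giving 1
The order is 42.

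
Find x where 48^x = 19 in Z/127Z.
84

Baby-step giant-step with step n = ⌈√127⌉ = 12.
Baby steps 48^j mod 127 (j:value) for j=0..11: 0:1, 1:48, 2:18, 3:102, 4:70, 5:58, 6:117, 7:28, 8:74, 9:123, 10:62, 11:55.
Giant-step multiplier: 48^(-12) ≡ 48^(126-12) = 48^114 ≡ 47 (mod 127).
Giant steps γ_i = 19·47^i mod 127: γ_0=19, γ_1=4, γ_2=61, γ_3=73, γ_4=2, γ_5=94, γ_6=100, γ_7=1 (in table at j=0).
x = i·n + j = 7·12 + 0 = 84.
Check: 48^84 ≡ 19 (mod 127).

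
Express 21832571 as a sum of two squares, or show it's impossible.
Not possible

Factorization: 21832571 = 61 × 71^3
By Fermat: n is sum of two squares iff every prime p ≡ 3 (mod 4) appears to even power.
Prime(s) ≡ 3 (mod 4) with odd exponent: [(71, 3)]
Therefore 21832571 cannot be expressed as a² + b².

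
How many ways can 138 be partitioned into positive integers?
12292341831

p(n) counts ways to write n as a sum of positive integers (order ignored).
Euler's pentagonal recurrence: p(k) = p(k-1) + p(k-2) - p(k-5) - p(k-7) + p(k-12) + p(k-15) - ... (offsets j(3j∓1)/2, signs ++--, p(0)=1, p(<0)=0).
DP table for k = 0..137: p(0)=1, p(1)=1, p(2)=2, p(3)=3, p(4)=5, p(5)=7, p(6)=11, p(7)=15, p(8)=22, p(9)=30, p(10)=42, p(11)=56, p(12)=77, p(13)=101, p(14)=135, p(15)=176, p(16)=231, p(17)=297, p(18)=385, p(19)=490, p(20)=627, p(21)=792, p(22)=1002, p(23)=1255, p(24)=1575, p(25)=1958, p(26)=2436, p(27)=3010, p(28)=3718, p(29)=4565, p(30)=5604, p(31)=6842, p(32)=8349, p(33)=10143, p(34)=12310, p(35)=14883, p(36)=17977, p(37)=21637, p(38)=26015, p(39)=31185, p(40)=37338, p(41)=44583, p(42)=53174, p(43)=63261, p(44)=75175, p(45)=89134, p(46)=105558, p(47)=124754, p(48)=147273, p(49)=173525, p(50)=204226, p(51)=239943, p(52)=281589, p(53)=329931, p(54)=386155, p(55)=451276, p(56)=526823, p(57)=614154, p(58)=715220, p(59)=831820, p(60)=966467, p(61)=1121505, p(62)=1300156, p(63)=1505499, p(64)=1741630, p(65)=2012558, p(66)=2323520, p(67)=2679689, p(68)=3087735, p(69)=3554345, p(70)=4087968, p(71)=4697205, p(72)=5392783, p(73)=6185689, p(74)=7089500, p(75)=8118264, p(76)=9289091, p(77)=10619863, p(78)=12132164, p(79)=13848650, p(80)=15796476, p(81)=18004327, p(82)=20506255, p(83)=23338469, p(84)=26543660, p(85)=30167357, p(86)=34262962, p(87)=38887673, p(88)=44108109, p(89)=49995925, p(90)=56634173, p(91)=64112359, p(92)=72533807, p(93)=82010177, p(94)=92669720, p(95)=104651419, p(96)=118114304, p(97)=133230930, p(98)=150198136, p(99)=169229875, p(100)=190569292, p(101)=214481126, p(102)=241265379, p(103)=271248950, p(104)=304801365, p(105)=342325709, p(106)=384276336, p(107)=431149389, p(108)=483502844, p(109)=541946240, p(110)=607163746, p(111)=679903203, p(112)=761002156, p(113)=851376628, p(114)=952050665, p(115)=1064144451, p(116)=1188908248, p(117)=1327710076, p(118)=1482074143, p(119)=1653668665, p(120)=1844349560, p(121)=2056148051, p(122)=2291320912, p(123)=2552338241, p(124)=2841940500, p(125)=3163127352, p(126)=3519222692, p(127)=3913864295, p(128)=4351078600, p(129)=4835271870, p(130)=5371315400, p(131)=5964539504, p(132)=6620830889, p(133)=7346629512, p(134)=8149040695, p(135)=9035836076, p(136)=10015581680, p(137)=11097645016.
Final step: p(138) = p(137) + p(136) - p(133) - p(131) + p(126) + p(123) - p(116) - p(112) + p(103) + p(98) - p(87) - p(81) + p(68) + p(61) - p(46) - p(38) + p(21) + p(12)
= 11097645016 + 10015581680 - 7346629512 - 5964539504 + 3519222692 + 2552338241 - 1188908248 - 761002156 + 271248950 + 150198136 - 38887673 - 18004327 + 3087735 + 1121505 - 105558 - 26015 + 792 + 77
= 12292341831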